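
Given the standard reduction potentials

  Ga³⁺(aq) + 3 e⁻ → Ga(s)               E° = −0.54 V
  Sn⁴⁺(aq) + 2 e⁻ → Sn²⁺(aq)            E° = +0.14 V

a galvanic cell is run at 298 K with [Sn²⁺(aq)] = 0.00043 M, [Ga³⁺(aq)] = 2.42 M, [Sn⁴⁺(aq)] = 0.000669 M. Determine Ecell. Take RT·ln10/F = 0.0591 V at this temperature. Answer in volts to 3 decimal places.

+0.678 V

The Sn⁴⁺/Sn²⁺ couple has the more positive E°, so it is the cathode; Ga³⁺/Ga is the anode.
E°cell = +0.14 − (−0.54) = +0.68 V, with n = 6 electrons transferred.
Balancing gives 3 Sn⁴⁺(aq) + 2 Ga(s) → 3 Sn²⁺(aq) + 2 Ga³⁺(aq); hence Q = ([Sn²⁺(aq)]^3·[Ga³⁺(aq)]^2) / [Sn⁴⁺(aq)]^3 = 1.56 (log Q = 0.192).
By the Nernst equation, E = +0.68 − (0.0591/6)·(0.192) = +0.678 V.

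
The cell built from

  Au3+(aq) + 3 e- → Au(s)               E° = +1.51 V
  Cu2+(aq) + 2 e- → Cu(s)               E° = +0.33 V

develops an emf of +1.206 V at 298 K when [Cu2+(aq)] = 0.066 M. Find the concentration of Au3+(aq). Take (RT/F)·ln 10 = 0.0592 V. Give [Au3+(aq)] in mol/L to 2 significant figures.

Au³⁺/Au is the cathode (higher E°); E°cell = +1.51 − (+0.33) = +1.18 V with n = 6.
From the Nernst equation, log Q = n(E° − E)/0.0592 = 6·(+1.18 − (+1.206))/0.0592 = −2.635.
The balanced reaction is 2 Au3+(aq) + 3 Cu(s) → 2 Au(s) + 3 Cu2+(aq), so Q = [Cu2+(aq)]^3 / [Au3+(aq)]^2.
Solving for the unknown gives log [Au3+(aq)] = −0.453, so [Au3+(aq)] ≈ 0.35 M.

0.35 M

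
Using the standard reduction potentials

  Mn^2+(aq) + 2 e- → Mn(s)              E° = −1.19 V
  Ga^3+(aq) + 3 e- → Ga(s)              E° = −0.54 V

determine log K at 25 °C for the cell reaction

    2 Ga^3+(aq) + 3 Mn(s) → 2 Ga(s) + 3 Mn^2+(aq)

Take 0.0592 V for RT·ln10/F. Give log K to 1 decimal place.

log K = 65.9

The Ga³⁺/Ga couple is reduced (cathode); E°cell = −0.54 − (−1.19) = +0.65 V with n = 6.
At equilibrium E = 0, so log K = nE°cell / 0.0592 = (6)(+0.65) / 0.0592 = 65.9.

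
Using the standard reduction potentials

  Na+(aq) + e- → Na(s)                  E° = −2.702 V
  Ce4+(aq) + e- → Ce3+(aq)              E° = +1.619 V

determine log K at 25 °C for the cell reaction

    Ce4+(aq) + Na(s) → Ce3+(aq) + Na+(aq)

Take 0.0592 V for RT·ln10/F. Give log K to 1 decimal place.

The Ce⁴⁺/Ce³⁺ couple is reduced (cathode); E°cell = +1.619 − (−2.702) = +4.321 V with n = 1.
At equilibrium E = 0, so log K = nE°cell / 0.0592 = (1)(+4.321) / 0.0592 = 73.0.

log K = 73.0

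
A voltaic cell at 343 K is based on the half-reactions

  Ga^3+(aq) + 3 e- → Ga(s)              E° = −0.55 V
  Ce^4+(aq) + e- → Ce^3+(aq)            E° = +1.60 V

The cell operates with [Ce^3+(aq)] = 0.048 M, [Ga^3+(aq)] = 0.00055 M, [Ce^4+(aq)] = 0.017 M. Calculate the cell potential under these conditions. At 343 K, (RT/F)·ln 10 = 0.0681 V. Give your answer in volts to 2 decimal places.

Ce⁴⁺/Ce³⁺ is reduced (cathode, E° = +1.60 V) and Ga³⁺/Ga is oxidized (anode).
E°cell = E°cat − E°an = +1.60 − (−0.55) = +2.15 V; n = 3.
Balancing gives 3 Ce^4+(aq) + Ga(s) → 3 Ce^3+(aq) + Ga^3+(aq); hence Q = ([Ce^3+(aq)]^3·[Ga^3+(aq)]) / [Ce^4+(aq)]^3 = 0.0124 (log Q = −1.907).
E = E° − (0.0681/n)·log Q = +2.15 − (0.0681/3)(−1.907) = +2.19 V.

+2.19 V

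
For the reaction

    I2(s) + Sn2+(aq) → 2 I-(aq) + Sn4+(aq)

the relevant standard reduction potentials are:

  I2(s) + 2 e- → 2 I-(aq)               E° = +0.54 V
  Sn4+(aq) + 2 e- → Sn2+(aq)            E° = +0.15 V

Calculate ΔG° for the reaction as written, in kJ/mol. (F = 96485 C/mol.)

In the reaction as written I2(s) is reduced, so the I₂/I⁻ couple is the cathode and Sn⁴⁺/Sn²⁺ is the anode.
E°cell = +0.54 − (+0.15) = +0.39 V; balancing electrons gives n = 2.
ΔG° = −nFE°cell = −(2)(96485)(+0.39) J/mol = −75.3 kJ/mol.

−75.3 kJ/mol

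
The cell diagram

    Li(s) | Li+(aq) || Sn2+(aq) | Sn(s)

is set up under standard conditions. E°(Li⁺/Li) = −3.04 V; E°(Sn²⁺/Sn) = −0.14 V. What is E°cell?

By convention the left-hand electrode in cell notation is the anode (oxidation) and the right-hand electrode is the cathode (reduction).
E°cell = E°(right) − E°(left) = −0.14 − (−3.04) = +2.90 V.

+2.90 V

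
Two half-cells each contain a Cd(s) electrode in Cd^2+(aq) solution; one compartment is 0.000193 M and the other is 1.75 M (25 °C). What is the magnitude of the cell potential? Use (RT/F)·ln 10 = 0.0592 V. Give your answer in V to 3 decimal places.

0.117 V

For a concentration cell E°cell = 0, since both electrodes use the same couple.
The compartment with the higher Cd^2+(aq) concentration (1.75 M) acts as the cathode; ions are reduced there and produced at the dilute (0.000193 M) anode.
With n = 2, Ecell = −(0.0592/2)·log([dilute]/[conc]) = −(0.0592/2)·log(0.000193/1.75) = +0.117 V.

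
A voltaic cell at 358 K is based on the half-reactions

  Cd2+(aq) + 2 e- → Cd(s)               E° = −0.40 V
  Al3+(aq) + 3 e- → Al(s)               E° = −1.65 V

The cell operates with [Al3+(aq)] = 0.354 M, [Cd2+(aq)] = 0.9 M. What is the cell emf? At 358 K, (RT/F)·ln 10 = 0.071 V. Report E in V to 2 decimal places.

Cd²⁺/Cd is reduced (cathode, E° = −0.40 V) and Al³⁺/Al is oxidized (anode).
E°cell = −0.40 − (−1.65) = +1.25 V, with n = 6 electrons transferred.
Balancing gives 3 Cd2+(aq) + 2 Al(s) → 3 Cd(s) + 2 Al3+(aq); hence Q = [Al3+(aq)]^2 / [Cd2+(aq)]^3 = 0.172 (log Q = −0.765).
By the Nernst equation, E = +1.25 − (0.071/6)·(−0.765) = +1.26 V.

+1.26 V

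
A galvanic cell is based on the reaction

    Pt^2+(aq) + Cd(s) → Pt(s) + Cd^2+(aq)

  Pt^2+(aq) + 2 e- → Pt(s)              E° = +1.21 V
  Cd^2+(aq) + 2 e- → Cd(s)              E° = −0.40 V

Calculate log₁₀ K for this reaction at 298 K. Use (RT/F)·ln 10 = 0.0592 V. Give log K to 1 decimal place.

log K = 54.4

The Pt²⁺/Pt couple is reduced (cathode); E°cell = +1.21 − (−0.40) = +1.61 V with n = 2.
At equilibrium E = 0, so log K = nE°cell / 0.0592 = (2)(+1.61) / 0.0592 = 54.4.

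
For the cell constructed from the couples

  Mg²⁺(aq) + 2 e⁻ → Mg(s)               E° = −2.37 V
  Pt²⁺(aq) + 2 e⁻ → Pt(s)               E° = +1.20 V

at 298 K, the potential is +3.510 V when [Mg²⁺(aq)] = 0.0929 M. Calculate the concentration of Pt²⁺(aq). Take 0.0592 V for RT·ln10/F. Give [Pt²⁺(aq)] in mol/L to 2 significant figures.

With Pt²⁺/Pt at the cathode and Mg²⁺/Mg at the anode, E°cell = +1.20 − (−2.37) = +3.57 V (n = 2).
Since E = E° − (0.0592/n)·log Q, log Q = n(E° − E)/0.0592 = 2.027.
Balancing electrons gives Pt²⁺(aq) + Mg(s) → Pt(s) + Mg²⁺(aq); thus Q = [Mg²⁺(aq)] / [Pt²⁺(aq)].
Solving for the unknown gives log [Pt²⁺(aq)] = −3.059, so [Pt²⁺(aq)] ≈ 0.00087 M.

0.00087 M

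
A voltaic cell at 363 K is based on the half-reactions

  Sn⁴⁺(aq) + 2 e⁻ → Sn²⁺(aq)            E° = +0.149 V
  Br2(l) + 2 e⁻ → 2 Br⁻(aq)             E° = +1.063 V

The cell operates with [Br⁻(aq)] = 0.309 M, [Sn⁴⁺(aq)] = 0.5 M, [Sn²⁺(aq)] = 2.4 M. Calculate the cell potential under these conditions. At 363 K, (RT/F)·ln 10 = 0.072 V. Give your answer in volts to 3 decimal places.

The Br₂/Br⁻ couple has the more positive E°, so it is the cathode; Sn⁴⁺/Sn²⁺ is the anode.
E°cell = E°cat − E°an = +1.063 − (+0.149) = +0.914 V; n = 2.
For the overall reaction Br2(l) + Sn²⁺(aq) → 2 Br⁻(aq) + Sn⁴⁺(aq), Q = ([Br⁻(aq)]^2·[Sn⁴⁺(aq)]) / [Sn²⁺(aq)] = 0.0199, giving log Q = −1.701.
E = E° − (0.072/n)·log Q = +0.914 − (0.072/2)(−1.701) = +0.975 V.

+0.975 V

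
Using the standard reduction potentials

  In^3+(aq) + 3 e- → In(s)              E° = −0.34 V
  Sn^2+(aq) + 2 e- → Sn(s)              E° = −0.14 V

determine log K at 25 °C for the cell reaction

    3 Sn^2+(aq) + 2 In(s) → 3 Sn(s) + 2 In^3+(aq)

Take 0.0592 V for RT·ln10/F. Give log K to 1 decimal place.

log K = 20.3

The Sn²⁺/Sn couple is reduced (cathode); E°cell = −0.14 − (−0.34) = +0.20 V with n = 6.
At equilibrium E = 0, so log K = nE°cell / 0.0592 = (6)(+0.20) / 0.0592 = 20.3.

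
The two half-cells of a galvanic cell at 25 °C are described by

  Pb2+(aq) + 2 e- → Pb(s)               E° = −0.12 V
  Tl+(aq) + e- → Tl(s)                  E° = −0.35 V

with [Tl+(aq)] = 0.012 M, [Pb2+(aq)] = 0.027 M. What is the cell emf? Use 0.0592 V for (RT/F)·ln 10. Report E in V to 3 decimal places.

+0.297 V

The Pb²⁺/Pb couple has the more positive E°, so it is the cathode; Tl⁺/Tl is the anode.
The standard potential is −0.12 − (−0.35) = +0.23 V and the balanced reaction transfers n = 2 electrons.
Balancing gives Pb2+(aq) + 2 Tl(s) → Pb(s) + 2 Tl+(aq); hence Q = [Tl+(aq)]^2 / [Pb2+(aq)] = 0.00533 (log Q = −2.273).
By the Nernst equation, E = +0.23 − (0.0592/2)·(−2.273) = +0.297 V.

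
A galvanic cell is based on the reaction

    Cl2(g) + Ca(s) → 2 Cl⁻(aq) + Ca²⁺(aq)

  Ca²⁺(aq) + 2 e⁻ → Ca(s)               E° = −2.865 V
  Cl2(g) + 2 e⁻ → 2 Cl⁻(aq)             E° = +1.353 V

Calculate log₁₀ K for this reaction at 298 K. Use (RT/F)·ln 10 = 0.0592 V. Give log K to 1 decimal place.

The Cl₂/Cl⁻ couple is reduced (cathode); E°cell = +1.353 − (−2.865) = +4.218 V with n = 2.
At equilibrium E = 0, so log K = nE°cell / 0.0592 = (2)(+4.218) / 0.0592 = 142.5.

log K = 142.5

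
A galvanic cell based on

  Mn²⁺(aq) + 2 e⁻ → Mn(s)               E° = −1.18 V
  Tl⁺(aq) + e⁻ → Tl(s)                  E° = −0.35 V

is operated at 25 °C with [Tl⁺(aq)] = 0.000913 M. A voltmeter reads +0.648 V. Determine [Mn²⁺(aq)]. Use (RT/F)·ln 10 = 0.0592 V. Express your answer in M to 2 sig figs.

Tl⁺/Tl is the cathode (higher E°); E°cell = −0.35 − (−1.18) = +0.83 V with n = 2.
Rearranging E = E° − (0.0592/n)·log Q gives log Q = 2(+0.83 − (+0.648))/0.0592 = 6.149.
The balanced reaction is 2 Tl⁺(aq) + Mn(s) → 2 Tl(s) + Mn²⁺(aq), so Q = [Mn²⁺(aq)] / [Tl⁺(aq)]^2.
Substituting the known concentrations and solving, log [Mn²⁺(aq)] = 0.070 and [Mn²⁺(aq)] = 1.2 M.

1.2 M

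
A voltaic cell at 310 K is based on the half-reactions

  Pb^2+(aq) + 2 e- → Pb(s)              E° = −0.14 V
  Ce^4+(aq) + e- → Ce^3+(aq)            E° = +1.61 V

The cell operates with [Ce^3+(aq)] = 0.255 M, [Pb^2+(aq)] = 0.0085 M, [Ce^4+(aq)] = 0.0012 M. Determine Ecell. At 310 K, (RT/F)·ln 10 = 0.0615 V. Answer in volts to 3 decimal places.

Since E°(Ce⁴⁺/Ce³⁺) > E°(Pb²⁺/Pb), Ce⁴⁺/Ce³⁺ serves as the cathode.
E°cell = +1.61 − (−0.14) = +1.75 V, with n = 2 electrons transferred.
Balancing gives 2 Ce^4+(aq) + Pb(s) → 2 Ce^3+(aq) + Pb^2+(aq); hence Q = ([Ce^3+(aq)]^2·[Pb^2+(aq)]) / [Ce^4+(aq)]^2 = 384 (log Q = 2.584).
Applying E = E° − (RT ln10/nF)·log Q gives +1.75 − (0.0615/2)(2.584) = +1.671 V.

+1.671 V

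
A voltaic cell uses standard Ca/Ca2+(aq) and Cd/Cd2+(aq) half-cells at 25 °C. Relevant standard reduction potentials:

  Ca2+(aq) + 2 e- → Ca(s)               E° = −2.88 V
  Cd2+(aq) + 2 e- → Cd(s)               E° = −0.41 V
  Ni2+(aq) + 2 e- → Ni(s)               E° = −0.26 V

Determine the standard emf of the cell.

Of the two couples in this cell, the one with the more positive reduction potential is reduced at the cathode: here that is Cd²⁺/Cd (−0.41 V); Ca²⁺/Ca (−2.88 V) is the anode.
E°cell = E°(cathode) − E°(anode) = −0.41 − (−2.88) = +2.47 V.

+2.47 V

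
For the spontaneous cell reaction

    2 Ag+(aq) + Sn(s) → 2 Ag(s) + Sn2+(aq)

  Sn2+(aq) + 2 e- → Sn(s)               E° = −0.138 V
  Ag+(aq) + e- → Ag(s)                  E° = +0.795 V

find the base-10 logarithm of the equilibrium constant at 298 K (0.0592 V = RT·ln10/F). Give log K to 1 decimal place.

log K = 31.5

The Ag⁺/Ag couple is reduced (cathode); E°cell = +0.795 − (−0.138) = +0.933 V with n = 2.
At equilibrium E = 0, so log K = nE°cell / 0.0592 = (2)(+0.933) / 0.0592 = 31.5.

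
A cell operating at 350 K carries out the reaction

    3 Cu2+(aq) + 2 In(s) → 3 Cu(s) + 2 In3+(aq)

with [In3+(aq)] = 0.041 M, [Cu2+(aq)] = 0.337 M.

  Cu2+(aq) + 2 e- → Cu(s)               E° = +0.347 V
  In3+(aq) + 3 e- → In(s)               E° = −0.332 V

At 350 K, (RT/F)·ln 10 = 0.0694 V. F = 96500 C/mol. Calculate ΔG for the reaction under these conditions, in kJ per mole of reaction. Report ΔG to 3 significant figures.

−402 kJ/mol

The standard cell potential is +0.347 − (−0.332) = +0.679 V, with n = 6 electrons in the balanced equation.
Here Q = [In3+(aq)]^2 / [Cu2+(aq)]^3 = 0.0439 (log Q = −1.357), giving E = +0.679 − (0.0694/6)·(−1.357) = +0.6947 V.
ΔG = −nFE = −(6)(96500)(+0.6947) J/mol = −402 kJ/mol.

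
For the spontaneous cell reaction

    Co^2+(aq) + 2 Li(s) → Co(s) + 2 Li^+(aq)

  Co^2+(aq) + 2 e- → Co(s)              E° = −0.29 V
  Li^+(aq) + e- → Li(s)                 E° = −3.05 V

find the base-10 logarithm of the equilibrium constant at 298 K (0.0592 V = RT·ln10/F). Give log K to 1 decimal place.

The Co²⁺/Co couple is reduced (cathode); E°cell = −0.29 − (−3.05) = +2.76 V with n = 2.
At equilibrium E = 0, so log K = nE°cell / 0.0592 = (2)(+2.76) / 0.0592 = 93.2.

log K = 93.2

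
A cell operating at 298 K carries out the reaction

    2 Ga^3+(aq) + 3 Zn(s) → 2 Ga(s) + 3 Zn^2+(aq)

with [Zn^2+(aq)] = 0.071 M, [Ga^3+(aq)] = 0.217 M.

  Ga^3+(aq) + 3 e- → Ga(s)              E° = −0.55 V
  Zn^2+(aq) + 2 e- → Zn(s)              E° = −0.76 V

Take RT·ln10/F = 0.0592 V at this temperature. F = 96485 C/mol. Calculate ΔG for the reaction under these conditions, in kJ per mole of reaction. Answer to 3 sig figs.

E°cell = −0.55 − (−0.76) = +0.21 V; the balanced reaction transfers n = 6 electrons.
Q = [Zn^2+(aq)]^3 / [Ga^3+(aq)]^2 = 0.0076, so log Q = −2.119 and E = +0.21 − (0.0592/6)(−2.119) = +0.2309 V.
Finally ΔG = −nFE = −(6)(96485 C/mol)(+0.2309 V) = −134 kJ/mol.

−134 kJ/mol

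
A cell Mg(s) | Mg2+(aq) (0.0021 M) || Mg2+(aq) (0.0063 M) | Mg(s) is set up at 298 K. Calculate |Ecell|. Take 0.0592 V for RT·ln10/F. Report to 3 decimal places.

For a concentration cell E°cell = 0, since both electrodes use the same couple.
The compartment with the higher Mg2+(aq) concentration (0.0063 M) acts as the cathode; ions are reduced there and produced at the dilute (0.0021 M) anode.
With n = 2, Ecell = −(0.0592/2)·log([dilute]/[conc]) = −(0.0592/2)·log(0.0021/0.0063) = +0.014 V.

0.014 V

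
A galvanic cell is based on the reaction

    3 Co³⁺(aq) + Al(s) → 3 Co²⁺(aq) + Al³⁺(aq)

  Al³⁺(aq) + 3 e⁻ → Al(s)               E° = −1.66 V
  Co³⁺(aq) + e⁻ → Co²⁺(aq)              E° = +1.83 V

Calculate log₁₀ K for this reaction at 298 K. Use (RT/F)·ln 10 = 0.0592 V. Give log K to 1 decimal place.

The Co³⁺/Co²⁺ couple is reduced (cathode); E°cell = +1.83 − (−1.66) = +3.49 V with n = 3.
At equilibrium E = 0, so log K = nE°cell / 0.0592 = (3)(+3.49) / 0.0592 = 176.9.

log K = 176.9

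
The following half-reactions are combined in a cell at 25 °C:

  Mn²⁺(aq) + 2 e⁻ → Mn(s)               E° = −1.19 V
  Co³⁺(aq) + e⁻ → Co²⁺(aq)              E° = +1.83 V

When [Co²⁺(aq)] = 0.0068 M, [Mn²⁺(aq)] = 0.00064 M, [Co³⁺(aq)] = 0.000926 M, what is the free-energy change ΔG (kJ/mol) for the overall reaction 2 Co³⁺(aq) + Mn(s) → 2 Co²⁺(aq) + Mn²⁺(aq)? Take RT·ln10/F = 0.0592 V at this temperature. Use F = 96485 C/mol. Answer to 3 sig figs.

E°cell = +1.83 − (−1.19) = +3.02 V; the balanced reaction transfers n = 2 electrons.
The reaction quotient is ([Co²⁺(aq)]^2·[Mn²⁺(aq)]) / [Co³⁺(aq)]^2 = 0.0345; by Nernst, E = +3.02 − (0.0592/2)(−1.462) = +3.0633 V.
ΔG = −nFE = −(2)(96485)(+3.0633) J/mol = −591 kJ/mol.

−591 kJ/mol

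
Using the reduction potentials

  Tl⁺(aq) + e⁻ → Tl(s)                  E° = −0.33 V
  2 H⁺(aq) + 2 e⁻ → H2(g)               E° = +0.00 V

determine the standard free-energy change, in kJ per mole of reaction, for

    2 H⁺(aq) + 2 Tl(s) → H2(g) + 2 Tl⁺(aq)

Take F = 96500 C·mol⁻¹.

In the reaction as written H⁺(aq) is reduced, so the 2H⁺/H₂ couple is the cathode and Tl⁺/Tl is the anode.
E°cell = +0.00 − (−0.33) = +0.33 V; balancing electrons gives n = 2.
ΔG° = −nFE°cell = −(2)(96500)(+0.33) J/mol = −63.7 kJ/mol.

−63.7 kJ/mol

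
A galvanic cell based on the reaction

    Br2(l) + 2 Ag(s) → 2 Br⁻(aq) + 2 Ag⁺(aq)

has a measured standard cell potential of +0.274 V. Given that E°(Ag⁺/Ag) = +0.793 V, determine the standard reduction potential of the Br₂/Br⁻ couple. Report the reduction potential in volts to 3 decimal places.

In the reaction as written the Br₂/Br⁻ couple is reduced (cathode) and Ag⁺/Ag is oxidized (anode), so E°cell = E°(Br₂/Br⁻) − E°(Ag⁺/Ag).
E°(Br₂/Br⁻) = E°cell + E°(anode) = +0.274 + (+0.793) = +1.067 V.

+1.067 V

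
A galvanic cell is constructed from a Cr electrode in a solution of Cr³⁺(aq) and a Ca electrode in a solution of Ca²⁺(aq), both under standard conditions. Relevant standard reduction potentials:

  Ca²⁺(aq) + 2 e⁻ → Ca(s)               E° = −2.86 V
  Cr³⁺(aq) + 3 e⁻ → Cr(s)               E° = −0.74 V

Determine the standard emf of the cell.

+2.12 V

Of the two couples in this cell, the one with the more positive reduction potential is reduced at the cathode: here that is Cr³⁺/Cr (−0.74 V); Ca²⁺/Ca (−2.86 V) is the anode.
E°cell = E°(cathode) − E°(anode) = −0.74 − (−2.86) = +2.12 V.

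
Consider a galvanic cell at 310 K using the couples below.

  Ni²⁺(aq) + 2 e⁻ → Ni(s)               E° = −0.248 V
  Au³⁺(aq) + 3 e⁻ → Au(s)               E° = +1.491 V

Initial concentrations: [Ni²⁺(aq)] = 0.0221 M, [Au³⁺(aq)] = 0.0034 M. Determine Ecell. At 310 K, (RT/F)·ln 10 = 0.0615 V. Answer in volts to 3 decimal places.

+1.739 V

Au³⁺/Au is reduced (cathode, E° = +1.491 V) and Ni²⁺/Ni is oxidized (anode).
E°cell = +1.491 − (−0.248) = +1.739 V, with n = 6 electrons transferred.
For the overall reaction 2 Au³⁺(aq) + 3 Ni(s) → 2 Au(s) + 3 Ni²⁺(aq), Q = [Ni²⁺(aq)]^3 / [Au³⁺(aq)]^2 = 0.934, giving log Q = −0.030.
E = E° − (0.0615/n)·log Q = +1.739 − (0.0615/6)(−0.030) = +1.739 V.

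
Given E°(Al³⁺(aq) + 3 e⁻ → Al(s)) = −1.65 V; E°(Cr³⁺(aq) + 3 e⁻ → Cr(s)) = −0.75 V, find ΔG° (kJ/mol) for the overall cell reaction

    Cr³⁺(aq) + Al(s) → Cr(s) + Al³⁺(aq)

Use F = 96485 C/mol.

In the reaction as written Cr³⁺(aq) is reduced, so the Cr³⁺/Cr couple is the cathode and Al³⁺/Al is the anode.
E°cell = −0.75 − (−1.65) = +0.90 V; balancing electrons gives n = 3.
ΔG° = −nFE°cell = −(3)(96485)(+0.90) J/mol = −261 kJ/mol.

−261 kJ/mol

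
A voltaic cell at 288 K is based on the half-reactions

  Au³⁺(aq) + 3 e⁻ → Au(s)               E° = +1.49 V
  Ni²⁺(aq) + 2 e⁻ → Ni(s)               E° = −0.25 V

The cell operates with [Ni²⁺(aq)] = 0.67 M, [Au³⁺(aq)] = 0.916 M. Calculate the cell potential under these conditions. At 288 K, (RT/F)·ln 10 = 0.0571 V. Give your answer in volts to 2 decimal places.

The Au³⁺/Au couple has the more positive E°, so it is the cathode; Ni²⁺/Ni is the anode.
The standard potential is +1.49 − (−0.25) = +1.74 V and the balanced reaction transfers n = 6 electrons.
Balancing gives 2 Au³⁺(aq) + 3 Ni(s) → 2 Au(s) + 3 Ni²⁺(aq); hence Q = [Ni²⁺(aq)]^3 / [Au³⁺(aq)]^2 = 0.358 (log Q = −0.446).
By the Nernst equation, E = +1.74 − (0.0571/6)·(−0.446) = +1.74 V.

+1.74 V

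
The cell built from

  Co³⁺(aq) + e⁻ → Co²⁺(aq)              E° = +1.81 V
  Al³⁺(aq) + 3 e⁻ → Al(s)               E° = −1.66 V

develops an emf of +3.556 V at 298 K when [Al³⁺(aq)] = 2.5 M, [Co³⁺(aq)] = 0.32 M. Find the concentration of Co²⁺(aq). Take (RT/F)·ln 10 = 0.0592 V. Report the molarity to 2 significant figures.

Co³⁺/Co²⁺ is the cathode (higher E°); E°cell = +1.81 − (−1.66) = +3.47 V with n = 3.
From the Nernst equation, log Q = n(E° − E)/0.0592 = 3·(+3.47 − (+3.556))/0.0592 = −4.358.
The balanced reaction is 3 Co³⁺(aq) + Al(s) → 3 Co²⁺(aq) + Al³⁺(aq), so Q = ([Co²⁺(aq)]^3·[Al³⁺(aq)]) / [Co³⁺(aq)]^3.
Isolating [Co²⁺(aq)] in Q = 10^{−4.358} yields log [Co²⁺(aq)] = −2.080, i.e. 0.0083 M.

0.0083 M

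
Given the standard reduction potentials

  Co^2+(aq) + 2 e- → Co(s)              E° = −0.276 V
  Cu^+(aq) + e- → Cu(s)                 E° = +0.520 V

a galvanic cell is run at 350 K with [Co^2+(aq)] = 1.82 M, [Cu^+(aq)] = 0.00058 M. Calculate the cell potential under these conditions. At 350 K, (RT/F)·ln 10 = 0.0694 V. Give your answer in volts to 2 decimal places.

Cu⁺/Cu is reduced (cathode, E° = +0.520 V) and Co²⁺/Co is oxidized (anode).
E°cell = +0.520 − (−0.276) = +0.796 V, with n = 2 electrons transferred.
The balanced reaction is 2 Cu^+(aq) + Co(s) → 2 Cu(s) + Co^2+(aq), so Q = [Co^2+(aq)] / [Cu^+(aq)]^2 = 5.41×10^6 and log Q = 6.733.
By the Nernst equation, E = +0.796 − (0.0694/2)·(6.733) = +0.56 V.

+0.56 V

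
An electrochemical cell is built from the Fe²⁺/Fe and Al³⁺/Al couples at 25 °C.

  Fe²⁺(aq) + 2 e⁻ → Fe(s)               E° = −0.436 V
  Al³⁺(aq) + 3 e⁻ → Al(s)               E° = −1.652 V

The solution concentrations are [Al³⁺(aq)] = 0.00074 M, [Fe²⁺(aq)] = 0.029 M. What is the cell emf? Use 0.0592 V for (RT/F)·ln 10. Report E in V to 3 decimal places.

Fe²⁺/Fe is reduced (cathode, E° = −0.436 V) and Al³⁺/Al is oxidized (anode).
The standard potential is −0.436 − (−1.652) = +1.216 V and the balanced reaction transfers n = 6 electrons.
For the overall reaction 3 Fe²⁺(aq) + 2 Al(s) → 3 Fe(s) + 2 Al³⁺(aq), Q = [Al³⁺(aq)]^2 / [Fe²⁺(aq)]^3 = 0.0225, giving log Q = −1.649.
Applying E = E° − (RT ln10/nF)·log Q gives +1.216 − (0.0592/6)(−1.649) = +1.232 V.

+1.232 V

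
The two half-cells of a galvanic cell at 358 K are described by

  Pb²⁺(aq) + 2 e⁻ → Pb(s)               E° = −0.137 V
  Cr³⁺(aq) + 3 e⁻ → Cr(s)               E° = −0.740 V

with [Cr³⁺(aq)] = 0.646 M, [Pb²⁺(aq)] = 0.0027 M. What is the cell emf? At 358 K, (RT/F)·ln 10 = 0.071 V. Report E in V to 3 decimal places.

Since E°(Pb²⁺/Pb) > E°(Cr³⁺/Cr), Pb²⁺/Pb serves as the cathode.
The standard potential is −0.137 − (−0.740) = +0.603 V and the balanced reaction transfers n = 6 electrons.
Balancing gives 3 Pb²⁺(aq) + 2 Cr(s) → 3 Pb(s) + 2 Cr³⁺(aq); hence Q = [Cr³⁺(aq)]^2 / [Pb²⁺(aq)]^3 = 2.12×10^7 (log Q = 7.326).
By the Nernst equation, E = +0.603 − (0.071/6)·(7.326) = +0.516 V.

+0.516 V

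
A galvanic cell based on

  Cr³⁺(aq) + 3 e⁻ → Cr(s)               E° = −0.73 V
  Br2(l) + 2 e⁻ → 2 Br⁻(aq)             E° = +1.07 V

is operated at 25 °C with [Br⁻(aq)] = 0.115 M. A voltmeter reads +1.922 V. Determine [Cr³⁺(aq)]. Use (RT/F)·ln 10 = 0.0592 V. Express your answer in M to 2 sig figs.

With Br₂/Br⁻ at the cathode and Cr³⁺/Cr at the anode, E°cell = +1.07 − (−0.73) = +1.80 V (n = 6).
Rearranging E = E° − (0.0592/n)·log Q gives log Q = 6(+1.80 − (+1.922))/0.0592 = −12.365.
The balanced reaction is 3 Br2(l) + 2 Cr(s) → 6 Br⁻(aq) + 2 Cr³⁺(aq), so Q = [Br⁻(aq)]^6·[Cr³⁺(aq)]^2.
Isolating [Cr³⁺(aq)] in Q = 10^{−12.365} yields log [Cr³⁺(aq)] = −3.365, i.e. 0.00043 M.

0.00043 M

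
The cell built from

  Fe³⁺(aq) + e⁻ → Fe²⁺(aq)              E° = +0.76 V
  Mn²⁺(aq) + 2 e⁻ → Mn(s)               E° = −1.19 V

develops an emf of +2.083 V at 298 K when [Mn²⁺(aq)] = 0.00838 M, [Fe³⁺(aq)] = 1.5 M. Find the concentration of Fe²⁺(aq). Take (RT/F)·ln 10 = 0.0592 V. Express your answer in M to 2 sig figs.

Fe³⁺/Fe²⁺ is the cathode (higher E°); E°cell = +0.76 − (−1.19) = +1.95 V with n = 2.
Rearranging E = E° − (0.0592/n)·log Q gives log Q = 2(+1.95 − (+2.083))/0.0592 = −4.493.
Balancing electrons gives 2 Fe³⁺(aq) + Mn(s) → 2 Fe²⁺(aq) + Mn²⁺(aq); thus Q = ([Fe²⁺(aq)]^2·[Mn²⁺(aq)]) / [Fe³⁺(aq)]^2.
Solving for the unknown gives log [Fe²⁺(aq)] = −1.032, so [Fe²⁺(aq)] ≈ 0.093 M.

0.093 M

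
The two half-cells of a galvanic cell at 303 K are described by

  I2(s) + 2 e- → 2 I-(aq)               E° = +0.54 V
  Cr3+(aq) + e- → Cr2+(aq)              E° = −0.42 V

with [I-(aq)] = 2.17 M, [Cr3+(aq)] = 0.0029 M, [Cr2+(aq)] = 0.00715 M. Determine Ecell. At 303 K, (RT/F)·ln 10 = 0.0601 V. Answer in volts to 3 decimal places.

+0.963 V

Since E°(I₂/I⁻) > E°(Cr³⁺/Cr²⁺), I₂/I⁻ serves as the cathode.
E°cell = E°cat − E°an = +0.54 − (−0.42) = +0.96 V; n = 2.
The balanced reaction is I2(s) + 2 Cr2+(aq) → 2 I-(aq) + 2 Cr3+(aq), so Q = ([I-(aq)]^2·[Cr3+(aq)]^2) / [Cr2+(aq)]^2 = 0.775 and log Q = −0.111.
By the Nernst equation, E = +0.96 − (0.0601/2)·(−0.111) = +0.963 V.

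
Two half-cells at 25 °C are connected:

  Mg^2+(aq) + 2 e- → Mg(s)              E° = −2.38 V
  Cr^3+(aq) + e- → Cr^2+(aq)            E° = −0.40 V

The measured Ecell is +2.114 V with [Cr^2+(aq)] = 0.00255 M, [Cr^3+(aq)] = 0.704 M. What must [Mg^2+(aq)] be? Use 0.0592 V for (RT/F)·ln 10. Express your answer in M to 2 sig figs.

2.3 M

The Cr³⁺/Cr²⁺ couple has the larger reduction potential, so it is the cathode: E°cell = −0.40 − (−2.38) = +1.98 V and n = 2.
From the Nernst equation, log Q = n(E° − E)/0.0592 = 2·(+1.98 − (+2.114))/0.0592 = −4.527.
Balancing electrons gives 2 Cr^3+(aq) + Mg(s) → 2 Cr^2+(aq) + Mg^2+(aq); thus Q = ([Cr^2+(aq)]^2·[Mg^2+(aq)]) / [Cr^3+(aq)]^2.
Isolating [Mg^2+(aq)] in Q = 10^{−4.527} yields log [Mg^2+(aq)] = 0.355, i.e. 2.3 M.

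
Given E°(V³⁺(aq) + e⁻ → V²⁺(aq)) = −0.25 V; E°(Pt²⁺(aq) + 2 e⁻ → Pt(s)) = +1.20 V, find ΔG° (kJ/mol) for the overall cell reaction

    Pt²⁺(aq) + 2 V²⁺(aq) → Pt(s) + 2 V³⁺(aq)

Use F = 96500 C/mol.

In the reaction as written Pt²⁺(aq) is reduced, so the Pt²⁺/Pt couple is the cathode and V³⁺/V²⁺ is the anode.
E°cell = +1.20 − (−0.25) = +1.45 V; balancing electrons gives n = 2.
ΔG° = −nFE°cell = −(2)(96500)(+1.45) J/mol = −280 kJ/mol.

−280 kJ/mol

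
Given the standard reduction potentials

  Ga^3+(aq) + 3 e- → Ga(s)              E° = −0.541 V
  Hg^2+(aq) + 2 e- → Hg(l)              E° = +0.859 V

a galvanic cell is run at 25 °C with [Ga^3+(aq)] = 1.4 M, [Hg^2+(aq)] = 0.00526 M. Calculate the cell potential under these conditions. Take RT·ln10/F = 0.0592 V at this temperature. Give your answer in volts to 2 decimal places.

Since E°(Hg²⁺/Hg) > E°(Ga³⁺/Ga), Hg²⁺/Hg serves as the cathode.
The standard potential is +0.859 − (−0.541) = +1.400 V and the balanced reaction transfers n = 6 electrons.
The balanced reaction is 3 Hg^2+(aq) + 2 Ga(s) → 3 Hg(l) + 2 Ga^3+(aq), so Q = [Ga^3+(aq)]^2 / [Hg^2+(aq)]^3 = 1.35×10^7 and log Q = 7.129.
E = E° − (0.0592/n)·log Q = +1.400 − (0.0592/6)(7.129) = +1.33 V.

+1.33 V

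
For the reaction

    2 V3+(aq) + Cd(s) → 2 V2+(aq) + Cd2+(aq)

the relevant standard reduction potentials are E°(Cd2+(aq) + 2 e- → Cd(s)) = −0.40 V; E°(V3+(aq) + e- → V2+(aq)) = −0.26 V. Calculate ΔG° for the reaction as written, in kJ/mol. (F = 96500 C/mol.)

−27.0 kJ/mol

In the reaction as written V3+(aq) is reduced, so the V³⁺/V²⁺ couple is the cathode and Cd²⁺/Cd is the anode.
E°cell = −0.26 − (−0.40) = +0.14 V; balancing electrons gives n = 2.
ΔG° = −nFE°cell = −(2)(96500)(+0.14) J/mol = −27.0 kJ/mol.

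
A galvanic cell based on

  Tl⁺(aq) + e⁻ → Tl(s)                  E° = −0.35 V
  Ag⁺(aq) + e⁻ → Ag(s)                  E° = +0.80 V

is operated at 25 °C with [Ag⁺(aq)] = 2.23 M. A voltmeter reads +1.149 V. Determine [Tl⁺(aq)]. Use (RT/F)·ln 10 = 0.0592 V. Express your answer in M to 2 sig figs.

2.3 M

With Ag⁺/Ag at the cathode and Tl⁺/Tl at the anode, E°cell = +0.80 − (−0.35) = +1.15 V (n = 1).
Since E = E° − (0.0592/n)·log Q, log Q = n(E° − E)/0.0592 = 0.017.
The balanced reaction is Ag⁺(aq) + Tl(s) → Ag(s) + Tl⁺(aq), so Q = [Tl⁺(aq)] / [Ag⁺(aq)].
Solving for the unknown gives log [Tl⁺(aq)] = 0.365, so [Tl⁺(aq)] ≈ 2.3 M.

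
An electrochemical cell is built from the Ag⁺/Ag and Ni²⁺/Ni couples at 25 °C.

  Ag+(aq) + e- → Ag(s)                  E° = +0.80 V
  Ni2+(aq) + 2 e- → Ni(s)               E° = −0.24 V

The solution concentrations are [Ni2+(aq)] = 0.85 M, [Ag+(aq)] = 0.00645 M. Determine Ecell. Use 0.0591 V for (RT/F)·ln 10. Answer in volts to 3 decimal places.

+0.913 V

Ag⁺/Ag is reduced (cathode, E° = +0.80 V) and Ni²⁺/Ni is oxidized (anode).
E°cell = +0.80 − (−0.24) = +1.04 V, with n = 2 electrons transferred.
The balanced reaction is 2 Ag+(aq) + Ni(s) → 2 Ag(s) + Ni2+(aq), so Q = [Ni2+(aq)] / [Ag+(aq)]^2 = 2.04×10^4 and log Q = 4.310.
Applying E = E° − (RT ln10/nF)·log Q gives +1.04 − (0.0591/2)(4.310) = +0.913 V.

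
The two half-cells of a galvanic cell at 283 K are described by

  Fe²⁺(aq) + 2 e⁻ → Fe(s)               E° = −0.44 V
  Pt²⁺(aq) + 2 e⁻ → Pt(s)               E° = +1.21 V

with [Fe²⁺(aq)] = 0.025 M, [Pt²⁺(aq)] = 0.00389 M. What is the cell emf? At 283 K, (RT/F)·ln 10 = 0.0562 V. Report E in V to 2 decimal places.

+1.63 V

The Pt²⁺/Pt couple has the more positive E°, so it is the cathode; Fe²⁺/Fe is the anode.
The standard potential is +1.21 − (−0.44) = +1.65 V and the balanced reaction transfers n = 2 electrons.
The balanced reaction is Pt²⁺(aq) + Fe(s) → Pt(s) + Fe²⁺(aq), so Q = [Fe²⁺(aq)] / [Pt²⁺(aq)] = 6.43 and log Q = 0.808.
By the Nernst equation, E = +1.65 − (0.0562/2)·(0.808) = +1.63 V.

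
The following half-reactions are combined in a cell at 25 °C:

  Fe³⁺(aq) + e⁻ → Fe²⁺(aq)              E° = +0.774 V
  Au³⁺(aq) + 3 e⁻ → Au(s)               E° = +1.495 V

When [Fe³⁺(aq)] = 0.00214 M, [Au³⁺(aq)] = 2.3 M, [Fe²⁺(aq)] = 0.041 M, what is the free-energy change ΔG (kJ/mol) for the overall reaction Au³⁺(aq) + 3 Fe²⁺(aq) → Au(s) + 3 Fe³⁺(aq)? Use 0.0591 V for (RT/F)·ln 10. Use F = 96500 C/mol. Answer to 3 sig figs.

With Au³⁺/Au reduced at the cathode, E°cell = +1.495 − (+0.774) = +0.721 V and n = 3.
Q = [Fe³⁺(aq)]^3 / ([Au³⁺(aq)]·[Fe²⁺(aq)]^3) = 6.18×10^−5, so log Q = −4.209 and E = +0.721 − (0.0591/3)(−4.209) = +0.8039 V.
Finally ΔG = −nFE = −(3)(96500 C/mol)(+0.8039 V) = −233 kJ/mol.

−233 kJ/mol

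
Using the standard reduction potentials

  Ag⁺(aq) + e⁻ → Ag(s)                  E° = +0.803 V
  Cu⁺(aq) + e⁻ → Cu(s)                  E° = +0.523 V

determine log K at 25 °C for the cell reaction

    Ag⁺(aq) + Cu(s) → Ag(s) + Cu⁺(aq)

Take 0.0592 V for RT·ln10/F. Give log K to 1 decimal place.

log K = 4.7

The Ag⁺/Ag couple is reduced (cathode); E°cell = +0.803 − (+0.523) = +0.280 V with n = 1.
At equilibrium E = 0, so log K = nE°cell / 0.0592 = (1)(+0.280) / 0.0592 = 4.7.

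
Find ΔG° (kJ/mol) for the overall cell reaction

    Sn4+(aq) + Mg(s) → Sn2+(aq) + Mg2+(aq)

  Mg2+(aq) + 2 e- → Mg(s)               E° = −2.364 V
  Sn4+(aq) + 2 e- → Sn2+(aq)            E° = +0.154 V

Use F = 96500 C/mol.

In the reaction as written Sn4+(aq) is reduced, so the Sn⁴⁺/Sn²⁺ couple is the cathode and Mg²⁺/Mg is the anode.
E°cell = +0.154 − (−2.364) = +2.518 V; balancing electrons gives n = 2.
ΔG° = −nFE°cell = −(2)(96500)(+2.518) J/mol = −486 kJ/mol.

−486 kJ/mol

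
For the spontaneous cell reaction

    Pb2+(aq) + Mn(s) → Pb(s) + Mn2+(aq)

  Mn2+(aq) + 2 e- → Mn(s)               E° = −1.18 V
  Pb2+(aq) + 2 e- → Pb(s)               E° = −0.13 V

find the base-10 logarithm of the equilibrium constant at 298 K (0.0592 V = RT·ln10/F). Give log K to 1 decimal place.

log K = 35.5

The Pb²⁺/Pb couple is reduced (cathode); E°cell = −0.13 − (−1.18) = +1.05 V with n = 2.
At equilibrium E = 0, so log K = nE°cell / 0.0592 = (2)(+1.05) / 0.0592 = 35.5.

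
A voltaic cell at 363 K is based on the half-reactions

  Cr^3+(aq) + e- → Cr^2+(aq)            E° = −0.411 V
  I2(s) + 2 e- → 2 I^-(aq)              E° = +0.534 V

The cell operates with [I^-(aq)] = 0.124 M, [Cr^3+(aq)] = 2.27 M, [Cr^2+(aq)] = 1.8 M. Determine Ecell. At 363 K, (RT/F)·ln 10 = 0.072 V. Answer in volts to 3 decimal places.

+1.003 V

The I₂/I⁻ couple has the more positive E°, so it is the cathode; Cr³⁺/Cr²⁺ is the anode.
E°cell = E°cat − E°an = +0.534 − (−0.411) = +0.945 V; n = 2.
For the overall reaction I2(s) + 2 Cr^2+(aq) → 2 I^-(aq) + 2 Cr^3+(aq), Q = ([I^-(aq)]^2·[Cr^3+(aq)]^2) / [Cr^2+(aq)]^2 = 0.0245, giving log Q = −1.612.
Applying E = E° − (RT ln10/nF)·log Q gives +0.945 − (0.072/2)(−1.612) = +1.003 V.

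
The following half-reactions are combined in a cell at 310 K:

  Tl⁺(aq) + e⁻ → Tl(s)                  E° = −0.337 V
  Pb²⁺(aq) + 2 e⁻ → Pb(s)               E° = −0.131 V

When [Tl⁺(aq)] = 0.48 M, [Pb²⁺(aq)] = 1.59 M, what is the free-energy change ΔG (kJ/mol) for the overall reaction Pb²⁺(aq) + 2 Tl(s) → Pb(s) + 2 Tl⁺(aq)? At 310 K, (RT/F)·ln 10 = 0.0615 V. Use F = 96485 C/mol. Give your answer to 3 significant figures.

−44.7 kJ/mol

The standard cell potential is −0.131 − (−0.337) = +0.206 V, with n = 2 electrons in the balanced equation.
Q = [Tl⁺(aq)]^2 / [Pb²⁺(aq)] = 0.145, so log Q = −0.839 and E = +0.206 − (0.0615/2)(−0.839) = +0.2318 V.
Finally ΔG = −nFE = −(2)(96485 C/mol)(+0.2318 V) = −44.7 kJ/mol.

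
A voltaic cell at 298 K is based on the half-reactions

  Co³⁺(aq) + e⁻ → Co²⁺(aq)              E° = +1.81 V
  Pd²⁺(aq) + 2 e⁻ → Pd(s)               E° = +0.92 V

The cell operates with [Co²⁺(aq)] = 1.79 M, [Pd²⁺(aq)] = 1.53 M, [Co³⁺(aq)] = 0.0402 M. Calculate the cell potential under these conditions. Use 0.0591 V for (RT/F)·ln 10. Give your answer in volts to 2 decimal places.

Since E°(Co³⁺/Co²⁺) > E°(Pd²⁺/Pd), Co³⁺/Co²⁺ serves as the cathode.
E°cell = +1.81 − (+0.92) = +0.89 V, with n = 2 electrons transferred.
The balanced reaction is 2 Co³⁺(aq) + Pd(s) → 2 Co²⁺(aq) + Pd²⁺(aq), so Q = ([Co²⁺(aq)]^2·[Pd²⁺(aq)]) / [Co³⁺(aq)]^2 = 3.03×10^3 and log Q = 3.482.
Applying E = E° − (RT ln10/nF)·log Q gives +0.89 − (0.0591/2)(3.482) = +0.79 V.

+0.79 V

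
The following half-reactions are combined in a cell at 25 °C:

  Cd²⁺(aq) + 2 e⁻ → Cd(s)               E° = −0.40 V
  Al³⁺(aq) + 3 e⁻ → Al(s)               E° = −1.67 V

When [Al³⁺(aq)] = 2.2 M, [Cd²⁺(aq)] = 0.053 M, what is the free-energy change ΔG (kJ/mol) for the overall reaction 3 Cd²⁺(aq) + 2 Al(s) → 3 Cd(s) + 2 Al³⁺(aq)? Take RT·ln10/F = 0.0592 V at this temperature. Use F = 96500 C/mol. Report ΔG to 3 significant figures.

The standard cell potential is −0.40 − (−1.67) = +1.27 V, with n = 6 electrons in the balanced equation.
The reaction quotient is [Al³⁺(aq)]^2 / [Cd²⁺(aq)]^3 = 3.25×10^4; by Nernst, E = +1.27 − (0.0592/6)(4.512) = +1.2255 V.
Finally ΔG = −nFE = −(6)(96500 C/mol)(+1.2255 V) = −710 kJ/mol.

−710 kJ/mol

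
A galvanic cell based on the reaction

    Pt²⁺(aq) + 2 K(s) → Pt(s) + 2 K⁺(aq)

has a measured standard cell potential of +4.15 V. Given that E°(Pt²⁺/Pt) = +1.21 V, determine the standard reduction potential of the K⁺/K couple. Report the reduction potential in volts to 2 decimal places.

−2.94 V

In the reaction as written the Pt²⁺/Pt couple is reduced (cathode) and K⁺/K is oxidized (anode), so E°cell = E°(Pt²⁺/Pt) − E°(K⁺/K).
E°(K⁺/K) = E°(cathode) − E°cell = +1.21 − (+4.15) = −2.94 V.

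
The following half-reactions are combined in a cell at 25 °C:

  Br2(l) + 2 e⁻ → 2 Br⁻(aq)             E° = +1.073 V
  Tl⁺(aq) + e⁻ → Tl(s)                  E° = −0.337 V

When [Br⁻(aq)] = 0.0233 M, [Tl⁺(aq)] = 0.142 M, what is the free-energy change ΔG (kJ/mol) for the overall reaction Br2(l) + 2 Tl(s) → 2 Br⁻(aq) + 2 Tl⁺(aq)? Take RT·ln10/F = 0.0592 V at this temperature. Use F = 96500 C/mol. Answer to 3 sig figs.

E°cell = +1.073 − (−0.337) = +1.410 V; the balanced reaction transfers n = 2 electrons.
Here Q = [Br⁻(aq)]^2·[Tl⁺(aq)]^2 = 1.09×10^−5 (log Q = −4.961), giving E = +1.410 − (0.0592/2)·(−4.961) = +1.5568 V.
Finally ΔG = −nFE = −(2)(96500 C/mol)(+1.5568 V) = −300 kJ/mol.

−300 kJ/mol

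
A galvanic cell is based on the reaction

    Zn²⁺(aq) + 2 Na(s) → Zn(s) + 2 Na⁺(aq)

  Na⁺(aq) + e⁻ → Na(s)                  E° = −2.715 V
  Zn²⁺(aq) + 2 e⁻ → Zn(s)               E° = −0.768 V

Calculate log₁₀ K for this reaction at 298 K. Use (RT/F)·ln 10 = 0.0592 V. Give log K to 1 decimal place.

log K = 65.8

The Zn²⁺/Zn couple is reduced (cathode); E°cell = −0.768 − (−2.715) = +1.947 V with n = 2.
At equilibrium E = 0, so log K = nE°cell / 0.0592 = (2)(+1.947) / 0.0592 = 65.8.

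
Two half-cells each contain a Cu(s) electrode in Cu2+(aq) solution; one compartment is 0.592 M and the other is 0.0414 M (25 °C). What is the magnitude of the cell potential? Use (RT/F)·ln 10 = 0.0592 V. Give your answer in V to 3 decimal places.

0.034 V

For a concentration cell E°cell = 0, since both electrodes use the same couple.
The compartment with the higher Cu2+(aq) concentration (0.592 M) acts as the cathode; ions are reduced there and produced at the dilute (0.0414 M) anode.
With n = 2, Ecell = −(0.0592/2)·log([dilute]/[conc]) = −(0.0592/2)·log(0.0414/0.592) = +0.034 V.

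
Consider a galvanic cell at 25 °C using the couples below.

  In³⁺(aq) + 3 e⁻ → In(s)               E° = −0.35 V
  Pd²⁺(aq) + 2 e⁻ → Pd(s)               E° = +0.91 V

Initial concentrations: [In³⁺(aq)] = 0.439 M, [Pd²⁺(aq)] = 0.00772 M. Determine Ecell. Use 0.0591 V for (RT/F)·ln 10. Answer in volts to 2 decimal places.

Since E°(Pd²⁺/Pd) > E°(In³⁺/In), Pd²⁺/Pd serves as the cathode.
E°cell = +0.91 − (−0.35) = +1.26 V, with n = 6 electrons transferred.
The balanced reaction is 3 Pd²⁺(aq) + 2 In(s) → 3 Pd(s) + 2 In³⁺(aq), so Q = [In³⁺(aq)]^2 / [Pd²⁺(aq)]^3 = 4.19×10^5 and log Q = 5.622.
Applying E = E° − (RT ln10/nF)·log Q gives +1.26 − (0.0591/6)(5.622) = +1.20 V.

+1.20 V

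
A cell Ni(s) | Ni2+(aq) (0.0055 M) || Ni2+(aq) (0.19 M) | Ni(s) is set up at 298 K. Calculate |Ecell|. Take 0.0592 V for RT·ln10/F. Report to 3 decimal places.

For a concentration cell E°cell = 0, since both electrodes use the same couple.
The compartment with the higher Ni2+(aq) concentration (0.19 M) acts as the cathode; ions are reduced there and produced at the dilute (0.0055 M) anode.
With n = 2, Ecell = −(0.0592/2)·log([dilute]/[conc]) = −(0.0592/2)·log(0.0055/0.19) = +0.046 V.

0.046 V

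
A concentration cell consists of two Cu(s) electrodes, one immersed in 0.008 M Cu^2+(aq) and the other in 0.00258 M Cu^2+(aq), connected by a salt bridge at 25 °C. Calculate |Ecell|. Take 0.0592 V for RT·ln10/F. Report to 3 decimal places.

For a concentration cell E°cell = 0, since both electrodes use the same couple.
The compartment with the higher Cu^2+(aq) concentration (0.008 M) acts as the cathode; ions are reduced there and produced at the dilute (0.00258 M) anode.
With n = 2, Ecell = −(0.0592/2)·log([dilute]/[conc]) = −(0.0592/2)·log(0.00258/0.008) = +0.015 V.

0.015 V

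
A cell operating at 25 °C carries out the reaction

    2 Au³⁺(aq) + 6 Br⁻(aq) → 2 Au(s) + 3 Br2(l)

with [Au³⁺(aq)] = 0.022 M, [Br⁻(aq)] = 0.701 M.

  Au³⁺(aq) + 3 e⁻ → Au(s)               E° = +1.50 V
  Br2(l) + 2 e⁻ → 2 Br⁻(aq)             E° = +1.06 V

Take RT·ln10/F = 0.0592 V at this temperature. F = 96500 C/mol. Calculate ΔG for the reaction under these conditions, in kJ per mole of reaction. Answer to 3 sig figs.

−231 kJ/mol

The standard cell potential is +1.50 − (+1.06) = +0.44 V, with n = 6 electrons in the balanced equation.
Here Q = 1 / ([Au³⁺(aq)]^2·[Br⁻(aq)]^6) = 1.74×10^4 (log Q = 4.241), giving E = +0.44 − (0.0592/6)·(4.241) = +0.3982 V.
Finally ΔG = −nFE = −(6)(96500 C/mol)(+0.3982 V) = −231 kJ/mol.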